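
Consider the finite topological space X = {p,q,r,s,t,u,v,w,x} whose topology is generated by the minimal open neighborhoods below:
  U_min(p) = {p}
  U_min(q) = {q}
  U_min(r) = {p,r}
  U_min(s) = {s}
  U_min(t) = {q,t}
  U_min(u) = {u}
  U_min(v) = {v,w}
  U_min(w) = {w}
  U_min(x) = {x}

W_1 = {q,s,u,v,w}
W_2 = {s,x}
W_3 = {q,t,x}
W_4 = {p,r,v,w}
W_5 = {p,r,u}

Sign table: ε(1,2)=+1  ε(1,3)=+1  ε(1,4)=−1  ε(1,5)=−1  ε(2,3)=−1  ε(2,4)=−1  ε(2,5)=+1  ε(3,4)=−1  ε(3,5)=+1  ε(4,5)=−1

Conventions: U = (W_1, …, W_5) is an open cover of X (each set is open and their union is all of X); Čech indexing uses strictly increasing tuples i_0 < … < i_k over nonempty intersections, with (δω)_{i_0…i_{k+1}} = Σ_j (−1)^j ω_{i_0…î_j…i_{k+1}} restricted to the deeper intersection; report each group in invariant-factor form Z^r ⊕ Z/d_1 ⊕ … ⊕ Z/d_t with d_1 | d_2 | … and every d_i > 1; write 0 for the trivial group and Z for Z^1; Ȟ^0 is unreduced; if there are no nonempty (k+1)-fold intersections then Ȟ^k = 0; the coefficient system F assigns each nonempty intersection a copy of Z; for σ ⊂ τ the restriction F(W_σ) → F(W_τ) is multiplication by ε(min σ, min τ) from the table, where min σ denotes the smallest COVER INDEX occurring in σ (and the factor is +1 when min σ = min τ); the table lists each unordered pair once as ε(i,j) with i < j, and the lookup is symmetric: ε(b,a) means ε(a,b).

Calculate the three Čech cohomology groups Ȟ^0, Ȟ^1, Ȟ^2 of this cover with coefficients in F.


nonempty intersections:
  W12={s} W13={q} W14={v,w} W15={u} W23={x} W45={p,r}
C dims 5,6; δ0: rk 5, SNF 1^4·2
Ȟ^0: (5−5)−0=0 ⇒ 0
Ȟ^1: (6−0)−5=1 plus torsion [2] ⇒ Z ⊕ Z/2
Ȟ^2: (0−0)−0=0 ⇒ 0

Ȟ^0 = 0,  Ȟ^1 = Z ⊕ Z/2,  Ȟ^2 = 0


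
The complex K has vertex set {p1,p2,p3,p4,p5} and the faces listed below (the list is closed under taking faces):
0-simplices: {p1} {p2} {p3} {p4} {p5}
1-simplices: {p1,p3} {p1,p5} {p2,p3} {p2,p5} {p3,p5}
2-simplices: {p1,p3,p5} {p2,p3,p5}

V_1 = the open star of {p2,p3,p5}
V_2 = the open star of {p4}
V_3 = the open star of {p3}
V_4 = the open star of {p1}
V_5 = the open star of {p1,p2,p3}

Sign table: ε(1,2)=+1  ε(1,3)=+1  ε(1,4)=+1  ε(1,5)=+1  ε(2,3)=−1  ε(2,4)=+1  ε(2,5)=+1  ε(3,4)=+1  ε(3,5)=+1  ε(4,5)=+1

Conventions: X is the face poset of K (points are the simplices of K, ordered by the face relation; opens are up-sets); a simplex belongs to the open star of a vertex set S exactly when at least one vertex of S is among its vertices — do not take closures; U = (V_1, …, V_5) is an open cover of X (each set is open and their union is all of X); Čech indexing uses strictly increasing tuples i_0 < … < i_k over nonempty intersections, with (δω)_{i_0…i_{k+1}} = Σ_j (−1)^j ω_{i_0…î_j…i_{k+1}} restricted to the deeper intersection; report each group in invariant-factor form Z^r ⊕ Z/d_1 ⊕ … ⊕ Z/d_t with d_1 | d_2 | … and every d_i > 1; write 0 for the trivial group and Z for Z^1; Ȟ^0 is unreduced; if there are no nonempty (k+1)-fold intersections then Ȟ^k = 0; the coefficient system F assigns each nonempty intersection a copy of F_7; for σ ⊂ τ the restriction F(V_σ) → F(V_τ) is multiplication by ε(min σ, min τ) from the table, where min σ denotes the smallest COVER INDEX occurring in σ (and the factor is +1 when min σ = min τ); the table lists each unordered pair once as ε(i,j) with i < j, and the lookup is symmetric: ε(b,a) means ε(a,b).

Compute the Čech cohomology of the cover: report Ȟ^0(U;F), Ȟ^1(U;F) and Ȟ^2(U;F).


nerve simplices:
  V1={{p2},{p3},{p5},{p1,p3},{p1,p5},{p2,p3},{p2,p5},{p3,p5},{p1,p3,p5},{p2,p3,p5}} V2={{p4}} V3={{p3},{p1,p3},{p2,p3},{p3,p5},{p1,p3,p5},{p2,p3,p5}} V4={{p1},{p1,p3},{p1,p5},{p1,p3,p5}} V5={{p1},{p2},{p3},{p1,p3},{p1,p5},{p2,p3},{p2,p5},{p3,p5},{p1,p3,p5},{p2,p3,p5}}
  V13={{p3},{p1,p3},{p2,p3},{p3,p5},{p1,p3,p5},{p2,p3,p5}} V14={{p1,p3},{p1,p5},{p1,p3,p5}} V15={{p2},{p3},{p1,p3},{p1,p5},{p2,p3},{p2,p5},{p3,p5},{p1,p3,p5},{p2,p3,p5}} V34={{p1,p3},{p1,p3,p5}} V35={{p3},{p1,p3},{p2,p3},{p3,p5},{p1,p3,p5},{p2,p3,p5}} V45={{p1},{p1,p3},{p1,p5},{p1,p3,p5}}
  V134={{p1,p3},{p1,p3,p5}} V135={{p3},{p1,p3},{p2,p3},{p3,p5},{p1,p3,p5},{p2,p3,p5}} V145={{p1,p3},{p1,p5},{p1,p3,p5}} V345={{p1,p3},{p1,p3,p5}}
  V1345={{p1,p3},{p1,p3,p5}}
C dims 5,6,4,1; δ0: rk_F7 3; δ1: rk_F7 3; δ2: rk_F7 1
degree 0: 5−3−0 = 2 → Ȟ^0 ≅ Z/7 ⊕ Z/7
degree 1: 6−3−3 = 0 → Ȟ^1 ≅ 0
degree 2: 4−1−3 = 0 → Ȟ^2 ≅ 0

Ȟ^0 ≅ Z/7 ⊕ Z/7,  Ȟ^1 ≅ 0,  Ȟ^2 ≅ 0


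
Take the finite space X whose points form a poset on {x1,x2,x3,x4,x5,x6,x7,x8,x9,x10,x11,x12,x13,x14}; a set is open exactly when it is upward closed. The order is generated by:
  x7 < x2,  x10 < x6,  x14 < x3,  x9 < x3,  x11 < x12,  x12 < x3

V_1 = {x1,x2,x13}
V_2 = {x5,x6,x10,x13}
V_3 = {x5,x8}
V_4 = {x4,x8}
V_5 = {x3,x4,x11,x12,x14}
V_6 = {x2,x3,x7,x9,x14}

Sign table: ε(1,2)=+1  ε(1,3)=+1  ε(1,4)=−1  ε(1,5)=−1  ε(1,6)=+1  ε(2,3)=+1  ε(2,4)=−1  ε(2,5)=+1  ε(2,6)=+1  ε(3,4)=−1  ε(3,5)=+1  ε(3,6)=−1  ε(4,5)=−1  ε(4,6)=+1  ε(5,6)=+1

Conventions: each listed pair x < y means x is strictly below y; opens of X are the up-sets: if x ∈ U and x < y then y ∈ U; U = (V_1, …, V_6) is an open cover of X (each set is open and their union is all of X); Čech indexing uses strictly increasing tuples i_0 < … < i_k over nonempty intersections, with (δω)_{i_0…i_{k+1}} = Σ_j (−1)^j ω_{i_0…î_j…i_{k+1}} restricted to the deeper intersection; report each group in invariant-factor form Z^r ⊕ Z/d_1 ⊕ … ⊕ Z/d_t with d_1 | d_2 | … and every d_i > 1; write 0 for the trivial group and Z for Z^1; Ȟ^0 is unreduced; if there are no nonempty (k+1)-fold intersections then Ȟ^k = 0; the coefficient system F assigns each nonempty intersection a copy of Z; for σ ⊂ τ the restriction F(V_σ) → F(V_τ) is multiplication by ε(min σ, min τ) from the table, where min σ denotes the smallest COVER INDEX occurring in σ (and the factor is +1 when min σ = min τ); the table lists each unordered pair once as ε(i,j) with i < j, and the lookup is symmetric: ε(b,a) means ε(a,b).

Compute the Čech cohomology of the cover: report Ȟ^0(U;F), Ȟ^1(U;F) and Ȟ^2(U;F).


intersection data:
  V12={x13} V16={x2} V23={x5} V34={x8} V45={x4} V56={x3,x14}
C dims 6,6; δ0: rk 5, SNF 1^5
Ȟ^0 = (6 − 5) − 0 = 1, so Ȟ^0 ≅ Z
Ȟ^1 = (6 − 0) − 5 = 1, so Ȟ^1 ≅ Z
Ȟ^2 = (0 − 0) − 0 = 0, so Ȟ^2 ≅ 0

Ȟ^0 ≅ Z, Ȟ^1 ≅ Z, Ȟ^2 ≅ 0


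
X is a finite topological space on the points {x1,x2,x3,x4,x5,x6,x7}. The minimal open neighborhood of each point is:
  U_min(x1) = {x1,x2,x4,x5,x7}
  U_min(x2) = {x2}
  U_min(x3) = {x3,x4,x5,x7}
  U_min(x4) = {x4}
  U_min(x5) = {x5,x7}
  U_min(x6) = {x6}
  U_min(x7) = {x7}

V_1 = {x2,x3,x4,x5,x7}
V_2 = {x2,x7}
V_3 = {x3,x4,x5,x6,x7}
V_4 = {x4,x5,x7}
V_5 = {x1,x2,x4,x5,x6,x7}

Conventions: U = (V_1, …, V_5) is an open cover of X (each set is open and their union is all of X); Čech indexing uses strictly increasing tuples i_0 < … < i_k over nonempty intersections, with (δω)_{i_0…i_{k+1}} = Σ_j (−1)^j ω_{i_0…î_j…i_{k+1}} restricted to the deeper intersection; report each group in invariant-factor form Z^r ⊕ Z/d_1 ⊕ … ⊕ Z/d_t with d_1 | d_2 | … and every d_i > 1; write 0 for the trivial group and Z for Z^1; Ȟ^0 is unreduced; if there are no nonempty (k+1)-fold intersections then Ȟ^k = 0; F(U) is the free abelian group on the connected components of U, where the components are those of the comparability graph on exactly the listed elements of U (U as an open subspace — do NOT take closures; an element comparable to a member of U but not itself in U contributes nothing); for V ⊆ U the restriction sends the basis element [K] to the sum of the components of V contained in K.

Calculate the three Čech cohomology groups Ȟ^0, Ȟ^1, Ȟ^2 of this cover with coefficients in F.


Ȟ^0(U;F) ≅ Z^2,  Ȟ^1(U;F) ≅ Z,  Ȟ^2(U;F) ≅ 0

cover nerve:
  V12={x2,x7} V13={x3,x4,x5,x7} V14={x4,x5,x7} V15={x2,x4,x5,x7} V23={x7} V24={x7} V25={x2,x7} V34={x4,x5,x7} V35={x4,x5,x6,x7} V45={x4,x5,x7}
  V123={x7} V124={x7} V125={x2,x7} V134={x4,x5,x7} V135={x4,x5,x7} V145={x4,x5,x7} V234={x7} V235={x7} V245={x7} V345={x4,x5,x7}
  V1234={x7} V1235={x7} V1245={x7} V1345={x4,x5,x7} V2345={x7}
  V12345={x7}
components per intersection:
  V1: {x2} {x3,x4,x5,x7}
  V2: {x2} {x7}
  V3: {x3,x4,x5,x7} {x6}
  V4: {x4} {x5,x7}
  V5: {x1,x2,x4,x5,x7} {x6}
  V12: {x2} {x7}
  V13: {x3,x4,x5,x7}
  V14: {x4} {x5,x7}
  V15: {x2} {x4} {x5,x7}
  V23: {x7}
  V24: {x7}
  V25: {x2} {x7}
  V34: {x4} {x5,x7}
  V35: {x4} {x5,x7} {x6}
  V45: {x4} {x5,x7}
  V123: {x7}
  V124: {x7}
  V125: {x2} {x7}
  V134: {x4} {x5,x7}
  V135: {x4} {x5,x7}
  V145: {x4} {x5,x7}
  V234: {x7}
  V235: {x7}
  V245: {x7}
  V345: {x4} {x5,x7}
  V1234: {x7}
  V1235: {x7}
  V1245: {x7}
  V1345: {x4} {x5,x7}
  V2345: {x7}
  V12345: {x7}
C dims 10,19,15,6; δ0: rk 8, SNF 1^8; δ1: rk 10, SNF 1^10; δ2: rk 5, SNF 1^5
Ȟ^0: (10−8)−0=2 ⇒ Z^2
Ȟ^1: (19−10)−8=1 ⇒ Z
Ȟ^2: (15−5)−10=0 ⇒ 0


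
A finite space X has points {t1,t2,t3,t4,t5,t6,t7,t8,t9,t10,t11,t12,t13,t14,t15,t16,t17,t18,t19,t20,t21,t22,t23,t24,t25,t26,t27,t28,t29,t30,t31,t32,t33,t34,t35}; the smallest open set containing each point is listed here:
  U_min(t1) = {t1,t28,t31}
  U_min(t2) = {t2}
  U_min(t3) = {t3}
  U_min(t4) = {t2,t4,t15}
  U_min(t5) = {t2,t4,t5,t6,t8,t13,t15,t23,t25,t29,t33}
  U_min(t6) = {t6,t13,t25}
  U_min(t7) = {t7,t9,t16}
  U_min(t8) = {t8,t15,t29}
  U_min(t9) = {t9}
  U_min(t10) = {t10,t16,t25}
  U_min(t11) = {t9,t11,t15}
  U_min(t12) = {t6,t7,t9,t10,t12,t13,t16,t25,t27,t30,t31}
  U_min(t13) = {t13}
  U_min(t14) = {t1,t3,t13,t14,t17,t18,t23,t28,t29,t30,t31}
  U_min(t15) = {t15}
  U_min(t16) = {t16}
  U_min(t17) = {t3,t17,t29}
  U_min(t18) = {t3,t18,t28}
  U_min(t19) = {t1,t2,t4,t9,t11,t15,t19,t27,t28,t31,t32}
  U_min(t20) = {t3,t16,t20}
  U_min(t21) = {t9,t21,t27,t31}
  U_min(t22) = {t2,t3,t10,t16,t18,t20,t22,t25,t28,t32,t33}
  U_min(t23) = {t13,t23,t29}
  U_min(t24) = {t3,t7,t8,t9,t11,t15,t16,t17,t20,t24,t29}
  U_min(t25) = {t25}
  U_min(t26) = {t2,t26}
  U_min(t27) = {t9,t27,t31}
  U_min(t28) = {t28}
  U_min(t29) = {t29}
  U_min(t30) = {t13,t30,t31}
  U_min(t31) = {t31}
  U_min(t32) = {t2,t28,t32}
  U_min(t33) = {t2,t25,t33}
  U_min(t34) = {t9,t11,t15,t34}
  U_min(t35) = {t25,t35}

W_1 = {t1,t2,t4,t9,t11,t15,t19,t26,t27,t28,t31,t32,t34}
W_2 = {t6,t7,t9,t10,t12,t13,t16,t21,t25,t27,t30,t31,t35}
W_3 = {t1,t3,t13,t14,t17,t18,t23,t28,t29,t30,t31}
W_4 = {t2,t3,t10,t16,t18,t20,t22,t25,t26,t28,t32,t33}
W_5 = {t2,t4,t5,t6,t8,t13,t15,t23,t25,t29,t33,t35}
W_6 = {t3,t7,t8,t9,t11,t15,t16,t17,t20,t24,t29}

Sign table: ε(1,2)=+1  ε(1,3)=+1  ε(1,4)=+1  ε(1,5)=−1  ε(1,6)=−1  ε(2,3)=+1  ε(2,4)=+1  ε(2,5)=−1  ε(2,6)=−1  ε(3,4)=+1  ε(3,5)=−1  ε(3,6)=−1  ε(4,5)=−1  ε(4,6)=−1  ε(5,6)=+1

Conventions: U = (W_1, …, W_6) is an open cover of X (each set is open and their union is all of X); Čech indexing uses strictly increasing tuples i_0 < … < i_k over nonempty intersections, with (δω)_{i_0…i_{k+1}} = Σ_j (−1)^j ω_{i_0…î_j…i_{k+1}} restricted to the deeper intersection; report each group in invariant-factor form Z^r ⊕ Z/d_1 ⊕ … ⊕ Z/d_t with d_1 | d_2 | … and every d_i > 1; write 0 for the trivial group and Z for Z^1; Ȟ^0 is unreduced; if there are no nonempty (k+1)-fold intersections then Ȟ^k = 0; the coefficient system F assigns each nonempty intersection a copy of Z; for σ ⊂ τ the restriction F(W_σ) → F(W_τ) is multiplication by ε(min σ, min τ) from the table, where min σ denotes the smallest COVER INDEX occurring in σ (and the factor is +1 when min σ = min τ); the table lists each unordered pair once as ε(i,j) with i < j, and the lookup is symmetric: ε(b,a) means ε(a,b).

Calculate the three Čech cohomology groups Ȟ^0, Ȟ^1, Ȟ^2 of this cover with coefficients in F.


Ȟ^0 = Z; Ȟ^1 = 0; Ȟ^2 = Z/2

intersection data:
  W12={t9,t27,t31} W13={t1,t28,t31} W14={t2,t26,t28,t32} W15={t2,t4,t15} W16={t9,t11,t15} W23={t13,t30,t31} W24={t10,t16,t25} W25={t6,t13,t25,t35} W26={t7,t9,t16} W34={t3,t18,t28} W35={t13,t23,t29} W36={t3,t17,t29} W45={t2,t25,t33} W46={t3,t16,t20} W56={t8,t15,t29}
  W123={t31} W126={t9} W134={t28} W145={t2} W156={t15} W235={t13} W245={t25} W246={t16} W346={t3} W356={t29}
C dims 6,15,10; δ0: rk 5, SNF 1^5; δ1: rk 10, SNF 1^9·2
Ȟ^0 = (6 − 5) − 0 = 1, so Ȟ^0 ≅ Z
Ȟ^1 = (15 − 10) − 5 = 0, so Ȟ^1 ≅ 0
Ȟ^2 = (10 − 0) − 10 = 0 plus torsion [2], so Ȟ^2 ≅ Z/2


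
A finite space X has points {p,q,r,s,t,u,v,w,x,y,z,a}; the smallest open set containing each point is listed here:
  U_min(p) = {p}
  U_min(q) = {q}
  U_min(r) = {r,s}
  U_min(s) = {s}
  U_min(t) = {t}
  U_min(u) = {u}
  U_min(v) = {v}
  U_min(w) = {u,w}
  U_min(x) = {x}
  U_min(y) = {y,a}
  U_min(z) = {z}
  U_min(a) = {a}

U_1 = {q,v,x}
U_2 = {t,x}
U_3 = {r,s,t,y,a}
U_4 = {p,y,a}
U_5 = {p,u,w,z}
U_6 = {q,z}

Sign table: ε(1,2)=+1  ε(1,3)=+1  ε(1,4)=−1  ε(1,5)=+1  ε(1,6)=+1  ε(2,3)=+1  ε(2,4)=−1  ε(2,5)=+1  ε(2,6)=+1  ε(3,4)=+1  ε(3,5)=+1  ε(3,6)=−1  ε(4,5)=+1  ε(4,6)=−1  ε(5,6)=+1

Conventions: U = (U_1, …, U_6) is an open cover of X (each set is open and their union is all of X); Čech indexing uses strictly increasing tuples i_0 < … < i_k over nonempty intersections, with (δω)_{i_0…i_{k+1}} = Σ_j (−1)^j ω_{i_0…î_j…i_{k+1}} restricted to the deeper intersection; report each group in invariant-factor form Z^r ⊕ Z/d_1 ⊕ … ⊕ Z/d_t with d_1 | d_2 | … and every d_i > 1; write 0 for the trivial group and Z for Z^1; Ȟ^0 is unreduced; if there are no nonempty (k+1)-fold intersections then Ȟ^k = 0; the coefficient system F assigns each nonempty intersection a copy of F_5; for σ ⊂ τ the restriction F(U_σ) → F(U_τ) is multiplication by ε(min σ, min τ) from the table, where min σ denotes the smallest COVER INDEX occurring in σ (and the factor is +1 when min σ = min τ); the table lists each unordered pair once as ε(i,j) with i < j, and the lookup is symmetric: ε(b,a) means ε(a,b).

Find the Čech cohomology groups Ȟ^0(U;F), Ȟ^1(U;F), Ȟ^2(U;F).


Ȟ^0(U;F) ≅ Z/5, Ȟ^1(U;F) ≅ Z/5, Ȟ^2(U;F) ≅ 0

nonempty overlaps:
  U12={x} U16={q} U23={t} U34={y,a} U45={p} U56={z}
C dims 6,6; δ0: rk_F5 5
degree 0: 6−5−0 = 1 → Ȟ^0 ≅ Z/5
degree 1: 6−0−5 = 1 → Ȟ^1 ≅ Z/5
degree 2: 0−0−0 = 0 → Ȟ^2 ≅ 0


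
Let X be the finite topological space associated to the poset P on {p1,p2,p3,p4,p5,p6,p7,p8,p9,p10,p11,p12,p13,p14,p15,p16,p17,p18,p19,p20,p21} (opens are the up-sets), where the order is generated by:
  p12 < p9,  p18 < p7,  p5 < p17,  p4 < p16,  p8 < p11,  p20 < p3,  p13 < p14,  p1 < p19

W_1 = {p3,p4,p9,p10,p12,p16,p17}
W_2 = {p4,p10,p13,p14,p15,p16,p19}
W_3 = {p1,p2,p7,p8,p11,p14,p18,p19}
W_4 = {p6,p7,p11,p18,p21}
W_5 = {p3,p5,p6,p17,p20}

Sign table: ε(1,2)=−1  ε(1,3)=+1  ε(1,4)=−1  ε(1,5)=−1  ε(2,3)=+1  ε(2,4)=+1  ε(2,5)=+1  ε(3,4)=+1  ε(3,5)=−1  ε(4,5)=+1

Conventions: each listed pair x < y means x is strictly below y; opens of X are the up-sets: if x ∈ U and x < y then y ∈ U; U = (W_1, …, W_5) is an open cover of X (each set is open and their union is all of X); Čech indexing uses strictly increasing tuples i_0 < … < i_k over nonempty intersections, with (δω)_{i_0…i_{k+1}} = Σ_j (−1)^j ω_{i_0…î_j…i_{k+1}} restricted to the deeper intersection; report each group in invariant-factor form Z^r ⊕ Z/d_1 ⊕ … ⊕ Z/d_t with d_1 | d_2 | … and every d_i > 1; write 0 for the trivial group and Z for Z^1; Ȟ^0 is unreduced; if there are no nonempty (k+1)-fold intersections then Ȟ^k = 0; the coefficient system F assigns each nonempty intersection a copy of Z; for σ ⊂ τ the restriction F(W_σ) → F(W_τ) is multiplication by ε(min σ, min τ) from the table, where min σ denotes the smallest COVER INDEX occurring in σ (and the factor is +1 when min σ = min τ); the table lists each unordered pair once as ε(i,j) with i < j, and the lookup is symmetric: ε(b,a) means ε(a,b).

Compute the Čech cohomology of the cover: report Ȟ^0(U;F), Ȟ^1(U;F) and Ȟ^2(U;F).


nerve simplices:
  W12={p4,p10,p16} W15={p3,p17} W23={p14,p19} W34={p7,p11,p18} W45={p6}
C dims 5,5; δ0: rk 4, SNF 1^4
degree 0: 5−4−0 = 1 → Ȟ^0 ≅ Z
degree 1: 5−0−4 = 1 → Ȟ^1 ≅ Z
degree 2: 0−0−0 = 0 → Ȟ^2 ≅ 0

Ȟ^0 = Z, Ȟ^1 = Z and Ȟ^2 = 0


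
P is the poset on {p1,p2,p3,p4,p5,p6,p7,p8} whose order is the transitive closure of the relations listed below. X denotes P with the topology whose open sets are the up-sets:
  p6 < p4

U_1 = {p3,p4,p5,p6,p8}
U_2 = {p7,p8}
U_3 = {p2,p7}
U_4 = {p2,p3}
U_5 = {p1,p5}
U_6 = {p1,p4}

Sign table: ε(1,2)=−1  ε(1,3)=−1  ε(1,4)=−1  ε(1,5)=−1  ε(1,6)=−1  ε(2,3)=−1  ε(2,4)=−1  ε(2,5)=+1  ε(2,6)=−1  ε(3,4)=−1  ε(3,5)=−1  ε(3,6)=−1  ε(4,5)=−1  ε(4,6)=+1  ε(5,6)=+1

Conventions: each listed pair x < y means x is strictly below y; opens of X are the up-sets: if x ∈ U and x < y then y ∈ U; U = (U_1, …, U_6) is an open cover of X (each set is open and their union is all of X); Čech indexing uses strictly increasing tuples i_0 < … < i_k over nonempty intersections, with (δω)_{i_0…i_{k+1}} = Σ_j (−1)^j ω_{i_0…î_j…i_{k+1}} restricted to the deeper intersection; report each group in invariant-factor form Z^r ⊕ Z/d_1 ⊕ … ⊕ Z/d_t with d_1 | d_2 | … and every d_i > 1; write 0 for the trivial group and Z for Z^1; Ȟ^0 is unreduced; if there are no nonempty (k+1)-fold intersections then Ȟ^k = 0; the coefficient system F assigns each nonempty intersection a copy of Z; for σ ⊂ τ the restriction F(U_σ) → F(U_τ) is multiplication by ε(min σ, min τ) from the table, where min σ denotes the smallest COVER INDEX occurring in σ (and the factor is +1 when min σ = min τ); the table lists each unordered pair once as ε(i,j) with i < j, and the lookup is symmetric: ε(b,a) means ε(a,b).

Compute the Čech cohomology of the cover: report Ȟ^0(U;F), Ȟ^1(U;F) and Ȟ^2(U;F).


Ȟ^0 ≅ Z,  Ȟ^1 ≅ Z^2,  Ȟ^2 ≅ 0

nonempty overlaps:
  U12={p8} U14={p3} U15={p5} U16={p4} U23={p7} U34={p2} U56={p1}
C dims 6,7; δ0: rk 5, SNF 1^5
degree 0: 6−5−0 = 1 → Ȟ^0 ≅ Z
degree 1: 7−0−5 = 2 → Ȟ^1 ≅ Z^2
degree 2: 0−0−0 = 0 → Ȟ^2 ≅ 0


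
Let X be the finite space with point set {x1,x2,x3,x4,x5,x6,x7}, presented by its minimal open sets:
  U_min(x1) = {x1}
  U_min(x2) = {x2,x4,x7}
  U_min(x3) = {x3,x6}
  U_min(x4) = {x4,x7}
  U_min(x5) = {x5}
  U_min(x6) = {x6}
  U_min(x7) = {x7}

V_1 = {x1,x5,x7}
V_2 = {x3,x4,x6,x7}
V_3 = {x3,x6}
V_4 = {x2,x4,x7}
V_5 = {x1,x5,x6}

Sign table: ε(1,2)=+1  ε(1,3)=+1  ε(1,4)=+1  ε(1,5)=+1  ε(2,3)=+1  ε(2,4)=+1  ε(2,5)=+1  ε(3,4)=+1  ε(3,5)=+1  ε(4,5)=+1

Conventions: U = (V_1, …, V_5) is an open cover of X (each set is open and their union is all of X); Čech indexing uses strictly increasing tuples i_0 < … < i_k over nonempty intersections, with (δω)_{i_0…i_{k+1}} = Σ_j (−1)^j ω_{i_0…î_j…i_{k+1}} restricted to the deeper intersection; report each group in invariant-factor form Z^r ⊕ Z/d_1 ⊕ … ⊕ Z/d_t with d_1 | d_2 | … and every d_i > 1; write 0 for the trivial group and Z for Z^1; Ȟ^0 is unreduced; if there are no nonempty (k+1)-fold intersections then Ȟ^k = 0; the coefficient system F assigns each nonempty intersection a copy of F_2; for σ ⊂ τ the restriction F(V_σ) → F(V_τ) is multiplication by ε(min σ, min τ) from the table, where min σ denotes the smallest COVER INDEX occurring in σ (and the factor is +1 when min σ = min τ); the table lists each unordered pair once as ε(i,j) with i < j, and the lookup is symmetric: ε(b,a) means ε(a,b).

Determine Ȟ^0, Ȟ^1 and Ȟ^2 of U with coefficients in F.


Ȟ^0 = Z/2; Ȟ^1 = Z/2; Ȟ^2 = 0

nerve simplices:
  V12={x7} V14={x7} V15={x1,x5} V23={x3,x6} V24={x4,x7} V25={x6} V35={x6}
  V124={x7} V235={x6}
C dims 5,7,2; δ0: rk_F2 4; δ1: rk_F2 2
degree 0: 5−4−0 = 1 → Ȟ^0 ≅ Z/2
degree 1: 7−2−4 = 1 → Ȟ^1 ≅ Z/2
degree 2: 2−0−2 = 0 → Ȟ^2 ≅ 0


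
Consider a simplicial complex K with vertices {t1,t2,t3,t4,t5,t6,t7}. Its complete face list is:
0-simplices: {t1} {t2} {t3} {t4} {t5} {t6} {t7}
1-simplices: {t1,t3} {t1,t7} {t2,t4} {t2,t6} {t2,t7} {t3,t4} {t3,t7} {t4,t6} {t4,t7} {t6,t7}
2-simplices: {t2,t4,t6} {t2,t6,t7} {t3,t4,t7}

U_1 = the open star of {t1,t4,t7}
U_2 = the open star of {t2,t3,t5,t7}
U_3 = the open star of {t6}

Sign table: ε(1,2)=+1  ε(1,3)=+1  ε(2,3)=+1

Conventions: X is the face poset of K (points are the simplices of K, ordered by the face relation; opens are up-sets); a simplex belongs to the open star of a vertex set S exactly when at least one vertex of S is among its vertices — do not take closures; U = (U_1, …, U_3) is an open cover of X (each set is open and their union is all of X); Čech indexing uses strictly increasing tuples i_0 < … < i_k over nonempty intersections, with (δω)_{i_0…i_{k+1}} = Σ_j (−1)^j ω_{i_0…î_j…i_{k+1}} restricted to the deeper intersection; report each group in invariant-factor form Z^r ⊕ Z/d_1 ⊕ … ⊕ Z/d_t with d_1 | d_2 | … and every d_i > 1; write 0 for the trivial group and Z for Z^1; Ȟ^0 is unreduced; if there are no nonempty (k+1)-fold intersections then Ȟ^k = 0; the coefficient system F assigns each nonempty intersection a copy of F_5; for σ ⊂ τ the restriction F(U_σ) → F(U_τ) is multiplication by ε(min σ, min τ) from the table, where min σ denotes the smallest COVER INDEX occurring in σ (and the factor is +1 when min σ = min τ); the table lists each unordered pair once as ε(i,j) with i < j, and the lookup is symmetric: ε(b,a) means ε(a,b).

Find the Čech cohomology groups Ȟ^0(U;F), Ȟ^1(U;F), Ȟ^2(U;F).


Ȟ^0 = Z/5, Ȟ^1 = 0, Ȟ^2 = 0

nonempty intersections:
  U1={{t1},{t4},{t7},{t1,t3},{t1,t7},{t2,t4},{t2,t7},{t3,t4},{t3,t7},{t4,t6},{t4,t7},{t6,t7},{t2,t4,t6},{t2,t6,t7},{t3,t4,t7}} U2={{t2},{t3},{t5},{t7},{t1,t3},{t1,t7},{t2,t4},{t2,t6},{t2,t7},{t3,t4},{t3,t7},{t4,t7},{t6,t7},{t2,t4,t6},{t2,t6,t7},{t3,t4,t7}} U3={{t6},{t2,t6},{t4,t6},{t6,t7},{t2,t4,t6},{t2,t6,t7}}
  U12={{t7},{t1,t3},{t1,t7},{t2,t4},{t2,t7},{t3,t4},{t3,t7},{t4,t7},{t6,t7},{t2,t4,t6},{t2,t6,t7},{t3,t4,t7}} U13={{t4,t6},{t6,t7},{t2,t4,t6},{t2,t6,t7}} U23={{t2,t6},{t6,t7},{t2,t4,t6},{t2,t6,t7}}
  U123={{t6,t7},{t2,t4,t6},{t2,t6,t7}}
C dims 3,3,1; δ0: rk_F5 2; δ1: rk_F5 1
Ȟ^0: (3−2)−0=1 ⇒ Z/5
Ȟ^1: (3−1)−2=0 ⇒ 0
Ȟ^2: (1−0)−1=0 ⇒ 0


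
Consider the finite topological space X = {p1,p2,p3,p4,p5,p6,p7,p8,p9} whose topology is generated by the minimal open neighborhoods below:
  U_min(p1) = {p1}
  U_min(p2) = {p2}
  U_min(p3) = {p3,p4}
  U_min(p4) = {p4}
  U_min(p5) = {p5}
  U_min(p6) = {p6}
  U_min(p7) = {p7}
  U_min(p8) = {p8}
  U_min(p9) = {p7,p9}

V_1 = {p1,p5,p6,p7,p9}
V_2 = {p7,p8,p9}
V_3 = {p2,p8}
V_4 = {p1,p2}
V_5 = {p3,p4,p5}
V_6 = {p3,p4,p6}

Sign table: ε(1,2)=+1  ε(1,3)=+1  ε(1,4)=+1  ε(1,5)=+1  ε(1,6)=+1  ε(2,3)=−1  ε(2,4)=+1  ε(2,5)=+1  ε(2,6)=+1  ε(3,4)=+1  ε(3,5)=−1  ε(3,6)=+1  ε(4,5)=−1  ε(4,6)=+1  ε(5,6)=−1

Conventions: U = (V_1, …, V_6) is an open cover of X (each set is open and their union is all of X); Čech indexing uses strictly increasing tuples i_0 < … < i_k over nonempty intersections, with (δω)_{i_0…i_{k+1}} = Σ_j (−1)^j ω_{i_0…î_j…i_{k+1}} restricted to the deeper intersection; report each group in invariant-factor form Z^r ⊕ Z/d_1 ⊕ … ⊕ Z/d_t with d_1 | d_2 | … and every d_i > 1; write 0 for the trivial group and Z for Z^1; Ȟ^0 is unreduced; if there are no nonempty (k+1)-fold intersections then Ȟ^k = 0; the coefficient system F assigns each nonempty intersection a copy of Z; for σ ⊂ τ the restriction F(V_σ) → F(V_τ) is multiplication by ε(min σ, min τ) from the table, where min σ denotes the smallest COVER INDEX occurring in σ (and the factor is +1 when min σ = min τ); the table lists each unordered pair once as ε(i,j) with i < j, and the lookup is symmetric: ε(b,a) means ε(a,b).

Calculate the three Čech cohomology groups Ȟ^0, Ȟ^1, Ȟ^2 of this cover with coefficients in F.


Ȟ^0 ≅ 0, Ȟ^1 ≅ Z ⊕ Z/2, Ȟ^2 ≅ 0

nonempty overlaps:
  V12={p7,p9} V14={p1} V15={p5} V16={p6} V23={p8} V34={p2} V56={p3,p4}
C dims 6,7; δ0: rk 6, SNF 1^5·2
degree 0: 6−6−0 = 0 → Ȟ^0 ≅ 0
degree 1: 7−0−6 = 1 plus torsion [2] → Ȟ^1 ≅ Z ⊕ Z/2
degree 2: 0−0−0 = 0 → Ȟ^2 ≅ 0


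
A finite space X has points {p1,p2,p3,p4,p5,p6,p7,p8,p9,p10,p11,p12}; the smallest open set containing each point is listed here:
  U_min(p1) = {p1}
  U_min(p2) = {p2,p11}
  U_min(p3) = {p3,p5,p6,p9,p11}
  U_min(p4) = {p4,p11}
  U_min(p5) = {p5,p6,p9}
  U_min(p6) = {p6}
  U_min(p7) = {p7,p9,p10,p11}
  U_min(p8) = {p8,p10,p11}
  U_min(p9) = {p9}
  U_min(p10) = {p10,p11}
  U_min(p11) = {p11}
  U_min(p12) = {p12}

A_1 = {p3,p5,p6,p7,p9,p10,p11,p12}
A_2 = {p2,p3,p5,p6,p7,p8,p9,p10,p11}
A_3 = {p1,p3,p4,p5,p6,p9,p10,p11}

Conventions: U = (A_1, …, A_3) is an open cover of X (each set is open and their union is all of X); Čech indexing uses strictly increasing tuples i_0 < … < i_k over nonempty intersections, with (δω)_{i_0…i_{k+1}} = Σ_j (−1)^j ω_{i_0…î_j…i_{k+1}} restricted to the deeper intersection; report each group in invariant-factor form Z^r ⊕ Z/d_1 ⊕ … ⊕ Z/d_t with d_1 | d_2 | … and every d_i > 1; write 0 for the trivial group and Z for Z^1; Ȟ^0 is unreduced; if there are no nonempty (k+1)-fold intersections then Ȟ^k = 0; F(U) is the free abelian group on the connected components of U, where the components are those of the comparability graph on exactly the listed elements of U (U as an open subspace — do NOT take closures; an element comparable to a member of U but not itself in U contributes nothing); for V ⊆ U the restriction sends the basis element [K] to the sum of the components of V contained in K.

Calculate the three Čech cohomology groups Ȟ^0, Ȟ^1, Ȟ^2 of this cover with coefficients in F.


Ȟ^0(U;F) ≅ Z^3; Ȟ^1(U;F) ≅ 0; Ȟ^2(U;F) ≅ 0

nonempty overlaps:
  A12={p3,p5,p6,p7,p9,p10,p11} A13={p3,p5,p6,p9,p10,p11} A23={p3,p5,p6,p9,p10,p11}
  A123={p3,p5,p6,p9,p10,p11}
components per intersection:
  A1: {p3,p5,p6,p7,p9,p10,p11} {p12}
  A2: {p2,p3,p5,p6,p7,p8,p9,p10,p11}
  A3: {p1} {p3,p4,p5,p6,p9,p10,p11}
  A12: {p3,p5,p6,p7,p9,p10,p11}
  A13: {p3,p5,p6,p9,p10,p11}
  A23: {p3,p5,p6,p9,p10,p11}
  A123: {p3,p5,p6,p9,p10,p11}
C dims 5,3,1; δ0: rk 2, SNF 1^2; δ1: rk 1, SNF 1^1
degree 0: 5−2−0 = 3 → Ȟ^0 ≅ Z^3
degree 1: 3−1−2 = 0 → Ȟ^1 ≅ 0
degree 2: 1−0−1 = 0 → Ȟ^2 ≅ 0


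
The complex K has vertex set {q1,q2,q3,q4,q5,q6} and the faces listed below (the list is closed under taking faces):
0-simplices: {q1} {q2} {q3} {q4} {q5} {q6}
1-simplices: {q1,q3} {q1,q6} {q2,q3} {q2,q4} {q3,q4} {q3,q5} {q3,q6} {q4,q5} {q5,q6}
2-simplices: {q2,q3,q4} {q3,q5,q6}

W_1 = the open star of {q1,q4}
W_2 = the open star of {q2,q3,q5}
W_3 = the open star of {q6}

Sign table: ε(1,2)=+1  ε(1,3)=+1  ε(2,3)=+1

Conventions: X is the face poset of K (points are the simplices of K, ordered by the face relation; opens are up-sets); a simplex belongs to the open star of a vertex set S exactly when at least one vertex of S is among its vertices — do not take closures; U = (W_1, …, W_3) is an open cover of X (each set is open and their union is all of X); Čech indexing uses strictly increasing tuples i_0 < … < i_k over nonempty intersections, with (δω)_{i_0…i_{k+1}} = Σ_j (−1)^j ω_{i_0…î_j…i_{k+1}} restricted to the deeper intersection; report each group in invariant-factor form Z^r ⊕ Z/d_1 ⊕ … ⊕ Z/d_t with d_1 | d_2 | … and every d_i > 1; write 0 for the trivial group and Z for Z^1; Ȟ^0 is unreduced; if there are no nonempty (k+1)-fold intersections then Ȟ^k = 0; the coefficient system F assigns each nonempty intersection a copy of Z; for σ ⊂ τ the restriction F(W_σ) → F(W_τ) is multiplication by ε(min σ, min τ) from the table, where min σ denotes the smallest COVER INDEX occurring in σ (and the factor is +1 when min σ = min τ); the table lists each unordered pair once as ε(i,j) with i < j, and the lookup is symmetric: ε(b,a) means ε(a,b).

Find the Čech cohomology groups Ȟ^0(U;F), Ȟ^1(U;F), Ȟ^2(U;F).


cover nerve:
  W1={{q1},{q4},{q1,q3},{q1,q6},{q2,q4},{q3,q4},{q4,q5},{q2,q3,q4}} W2={{q2},{q3},{q5},{q1,q3},{q2,q3},{q2,q4},{q3,q4},{q3,q5},{q3,q6},{q4,q5},{q5,q6},{q2,q3,q4},{q3,q5,q6}} W3={{q6},{q1,q6},{q3,q6},{q5,q6},{q3,q5,q6}}
  W12={{q1,q3},{q2,q4},{q3,q4},{q4,q5},{q2,q3,q4}} W13={{q1,q6}} W23={{q3,q6},{q5,q6},{q3,q5,q6}}
C dims 3,3; δ0: rk 2, SNF 1^2
Ȟ^0: (3−2)−0=1 ⇒ Z
Ȟ^1: (3−0)−2=1 ⇒ Z
Ȟ^2: (0−0)−0=0 ⇒ 0

Ȟ^0 = Z,  Ȟ^1 = Z,  Ȟ^2 = 0


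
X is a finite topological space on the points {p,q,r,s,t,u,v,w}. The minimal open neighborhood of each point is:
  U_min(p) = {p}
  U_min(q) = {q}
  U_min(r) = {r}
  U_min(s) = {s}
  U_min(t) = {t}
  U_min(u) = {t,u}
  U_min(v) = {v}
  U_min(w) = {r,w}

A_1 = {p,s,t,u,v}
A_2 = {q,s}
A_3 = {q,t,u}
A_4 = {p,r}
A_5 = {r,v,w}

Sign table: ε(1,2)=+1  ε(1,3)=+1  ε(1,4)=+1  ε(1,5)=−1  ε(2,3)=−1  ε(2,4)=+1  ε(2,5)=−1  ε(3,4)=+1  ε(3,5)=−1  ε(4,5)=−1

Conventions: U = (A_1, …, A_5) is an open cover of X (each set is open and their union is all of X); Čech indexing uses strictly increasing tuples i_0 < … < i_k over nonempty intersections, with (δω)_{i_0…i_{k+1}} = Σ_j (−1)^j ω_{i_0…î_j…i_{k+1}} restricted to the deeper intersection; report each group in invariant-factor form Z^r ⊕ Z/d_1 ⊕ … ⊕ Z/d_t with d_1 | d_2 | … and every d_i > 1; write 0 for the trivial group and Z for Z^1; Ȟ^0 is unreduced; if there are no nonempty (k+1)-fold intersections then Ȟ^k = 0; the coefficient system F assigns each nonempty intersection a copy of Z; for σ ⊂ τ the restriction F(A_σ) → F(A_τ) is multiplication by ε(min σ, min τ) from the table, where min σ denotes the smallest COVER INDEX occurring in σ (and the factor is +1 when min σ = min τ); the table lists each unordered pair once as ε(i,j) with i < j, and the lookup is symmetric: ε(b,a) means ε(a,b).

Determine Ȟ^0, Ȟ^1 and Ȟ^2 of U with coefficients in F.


Ȟ^0 = 0,  Ȟ^1 = Z ⊕ Z/2,  Ȟ^2 = 0

cover nerve:
  A12={s} A13={t,u} A14={p} A15={v} A23={q} A45={r}
C dims 5,6; δ0: rk 5, SNF 1^4·2
Ȟ^0: (5−5)−0=0 ⇒ 0
Ȟ^1: (6−0)−5=1 plus torsion [2] ⇒ Z ⊕ Z/2
Ȟ^2: (0−0)−0=0 ⇒ 0


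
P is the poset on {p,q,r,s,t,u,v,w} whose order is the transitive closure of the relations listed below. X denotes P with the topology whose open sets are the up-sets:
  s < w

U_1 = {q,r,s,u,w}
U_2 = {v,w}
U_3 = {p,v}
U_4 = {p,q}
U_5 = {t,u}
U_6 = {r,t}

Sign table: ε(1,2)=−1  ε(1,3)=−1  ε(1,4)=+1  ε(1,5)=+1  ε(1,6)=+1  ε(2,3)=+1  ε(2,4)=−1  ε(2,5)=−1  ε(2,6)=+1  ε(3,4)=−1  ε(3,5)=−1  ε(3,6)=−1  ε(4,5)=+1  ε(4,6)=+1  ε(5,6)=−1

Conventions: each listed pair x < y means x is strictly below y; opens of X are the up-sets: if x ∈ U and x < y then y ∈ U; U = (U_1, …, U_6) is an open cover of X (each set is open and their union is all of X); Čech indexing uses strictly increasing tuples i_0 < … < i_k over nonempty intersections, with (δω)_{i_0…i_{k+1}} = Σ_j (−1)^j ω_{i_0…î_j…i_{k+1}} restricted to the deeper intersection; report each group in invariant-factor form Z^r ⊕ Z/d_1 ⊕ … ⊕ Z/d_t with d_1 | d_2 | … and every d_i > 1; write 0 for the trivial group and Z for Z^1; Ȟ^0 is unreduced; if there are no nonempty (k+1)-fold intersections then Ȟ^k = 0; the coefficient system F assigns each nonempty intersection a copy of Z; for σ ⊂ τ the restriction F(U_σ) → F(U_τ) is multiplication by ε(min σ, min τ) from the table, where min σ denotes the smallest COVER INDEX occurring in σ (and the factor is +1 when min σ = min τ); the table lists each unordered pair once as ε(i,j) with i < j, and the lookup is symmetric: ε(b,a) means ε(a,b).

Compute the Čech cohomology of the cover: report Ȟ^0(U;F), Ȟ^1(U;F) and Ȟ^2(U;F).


Ȟ^0 ≅ 0, Ȟ^1 ≅ Z ⊕ Z/2, Ȟ^2 ≅ 0

nonempty overlaps:
  U12={w} U14={q} U15={u} U16={r} U23={v} U34={p} U56={t}
C dims 6,7; δ0: rk 6, SNF 1^5·2
degree 0: 6−6−0 = 0 → Ȟ^0 ≅ 0
degree 1: 7−0−6 = 1 plus torsion [2] → Ȟ^1 ≅ Z ⊕ Z/2
degree 2: 0−0−0 = 0 → Ȟ^2 ≅ 0


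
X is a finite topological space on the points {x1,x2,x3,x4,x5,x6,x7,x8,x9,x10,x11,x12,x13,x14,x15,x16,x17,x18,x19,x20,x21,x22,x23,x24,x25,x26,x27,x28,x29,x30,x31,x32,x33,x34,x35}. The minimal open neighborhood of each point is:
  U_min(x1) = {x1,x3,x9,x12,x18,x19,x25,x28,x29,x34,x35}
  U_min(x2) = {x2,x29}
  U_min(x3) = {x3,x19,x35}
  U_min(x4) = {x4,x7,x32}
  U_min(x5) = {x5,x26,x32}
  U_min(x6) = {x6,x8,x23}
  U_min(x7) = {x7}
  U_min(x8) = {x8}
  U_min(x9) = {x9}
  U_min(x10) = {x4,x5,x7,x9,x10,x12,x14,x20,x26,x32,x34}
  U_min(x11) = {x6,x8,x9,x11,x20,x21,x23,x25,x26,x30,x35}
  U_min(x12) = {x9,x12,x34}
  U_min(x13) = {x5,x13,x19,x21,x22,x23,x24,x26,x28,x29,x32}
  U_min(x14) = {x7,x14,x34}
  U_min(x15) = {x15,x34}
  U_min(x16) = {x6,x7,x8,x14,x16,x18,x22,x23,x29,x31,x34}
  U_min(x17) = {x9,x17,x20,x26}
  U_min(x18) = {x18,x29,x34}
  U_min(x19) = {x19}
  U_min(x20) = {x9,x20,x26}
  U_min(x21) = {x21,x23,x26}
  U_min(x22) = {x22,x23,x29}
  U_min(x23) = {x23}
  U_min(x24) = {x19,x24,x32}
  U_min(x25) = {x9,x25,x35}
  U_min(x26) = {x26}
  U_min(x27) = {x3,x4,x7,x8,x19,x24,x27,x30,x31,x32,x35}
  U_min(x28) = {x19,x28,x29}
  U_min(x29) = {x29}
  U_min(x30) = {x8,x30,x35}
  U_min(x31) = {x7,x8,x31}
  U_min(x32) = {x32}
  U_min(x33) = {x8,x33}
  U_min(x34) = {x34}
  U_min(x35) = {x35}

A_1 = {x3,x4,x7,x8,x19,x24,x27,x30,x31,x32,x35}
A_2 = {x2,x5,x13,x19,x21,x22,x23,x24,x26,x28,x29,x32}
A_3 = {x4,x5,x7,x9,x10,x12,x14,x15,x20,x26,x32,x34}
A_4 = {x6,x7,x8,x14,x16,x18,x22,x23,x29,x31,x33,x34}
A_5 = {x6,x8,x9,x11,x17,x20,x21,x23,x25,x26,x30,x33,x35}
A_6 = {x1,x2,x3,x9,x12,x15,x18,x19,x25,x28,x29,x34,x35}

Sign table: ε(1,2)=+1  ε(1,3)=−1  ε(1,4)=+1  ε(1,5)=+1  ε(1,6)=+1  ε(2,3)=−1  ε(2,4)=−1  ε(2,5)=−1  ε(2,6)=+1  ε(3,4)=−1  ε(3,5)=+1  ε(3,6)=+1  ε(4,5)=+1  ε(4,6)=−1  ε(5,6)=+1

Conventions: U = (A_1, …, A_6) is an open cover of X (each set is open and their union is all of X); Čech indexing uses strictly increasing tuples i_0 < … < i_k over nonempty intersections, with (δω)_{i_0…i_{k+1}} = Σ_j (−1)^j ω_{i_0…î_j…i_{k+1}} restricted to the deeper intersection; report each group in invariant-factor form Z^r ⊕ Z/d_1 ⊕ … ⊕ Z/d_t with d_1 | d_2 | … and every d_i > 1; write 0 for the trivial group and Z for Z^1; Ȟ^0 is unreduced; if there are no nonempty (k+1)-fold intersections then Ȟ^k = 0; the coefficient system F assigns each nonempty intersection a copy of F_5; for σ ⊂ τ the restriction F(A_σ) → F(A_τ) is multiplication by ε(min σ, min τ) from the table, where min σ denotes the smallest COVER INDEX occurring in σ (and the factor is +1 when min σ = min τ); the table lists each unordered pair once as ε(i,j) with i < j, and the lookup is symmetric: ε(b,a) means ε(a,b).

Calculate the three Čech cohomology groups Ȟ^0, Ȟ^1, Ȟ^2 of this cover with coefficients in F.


Ȟ^0 ≅ 0; Ȟ^1 ≅ 0; Ȟ^2 ≅ Z/5

nonempty intersections:
  A12={x19,x24,x32} A13={x4,x7,x32} A14={x7,x8,x31} A15={x8,x30,x35} A16={x3,x19,x35} A23={x5,x26,x32} A24={x22,x23,x29} A25={x21,x23,x26} A26={x2,x19,x28,x29} A34={x7,x14,x34} A35={x9,x20,x26} A36={x9,x12,x15,x34} A45={x6,x8,x23,x33} A46={x18,x29,x34} A56={x9,x25,x35}
  A123={x32} A126={x19} A134={x7} A145={x8} A156={x35} A235={x26} A245={x23} A246={x29} A346={x34} A356={x9}
C dims 6,15,10; δ0: rk_F5 6; δ1: rk_F5 9
Ȟ^0: (6−6)−0=0 ⇒ 0
Ȟ^1: (15−9)−6=0 ⇒ 0
Ȟ^2: (10−0)−9=1 ⇒ Z/5


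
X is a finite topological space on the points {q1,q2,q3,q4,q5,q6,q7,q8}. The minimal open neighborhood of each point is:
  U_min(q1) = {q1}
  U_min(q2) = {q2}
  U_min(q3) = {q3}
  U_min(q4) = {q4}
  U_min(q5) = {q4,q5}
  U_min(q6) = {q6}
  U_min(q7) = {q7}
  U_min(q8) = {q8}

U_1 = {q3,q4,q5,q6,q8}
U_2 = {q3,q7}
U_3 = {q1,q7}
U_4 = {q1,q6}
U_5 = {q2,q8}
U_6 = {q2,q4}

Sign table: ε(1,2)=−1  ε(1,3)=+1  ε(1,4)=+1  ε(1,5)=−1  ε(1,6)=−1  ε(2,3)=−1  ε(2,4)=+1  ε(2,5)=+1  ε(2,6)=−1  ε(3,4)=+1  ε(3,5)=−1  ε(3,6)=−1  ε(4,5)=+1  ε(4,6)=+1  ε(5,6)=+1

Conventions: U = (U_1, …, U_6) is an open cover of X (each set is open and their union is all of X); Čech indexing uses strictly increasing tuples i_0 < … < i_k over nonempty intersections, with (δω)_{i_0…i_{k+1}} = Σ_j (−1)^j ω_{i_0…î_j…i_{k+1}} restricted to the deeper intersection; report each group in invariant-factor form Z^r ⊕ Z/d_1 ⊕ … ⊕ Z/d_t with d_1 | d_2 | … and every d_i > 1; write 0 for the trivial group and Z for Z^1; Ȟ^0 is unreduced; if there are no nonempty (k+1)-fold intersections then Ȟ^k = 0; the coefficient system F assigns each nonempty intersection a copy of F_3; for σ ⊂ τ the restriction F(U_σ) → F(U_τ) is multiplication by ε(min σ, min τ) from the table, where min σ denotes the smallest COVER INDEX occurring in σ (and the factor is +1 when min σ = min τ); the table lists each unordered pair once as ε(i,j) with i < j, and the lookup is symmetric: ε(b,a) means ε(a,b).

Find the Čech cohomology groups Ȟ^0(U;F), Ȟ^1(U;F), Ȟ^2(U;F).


Ȟ^0 ≅ Z/3, Ȟ^1 ≅ Z/3 ⊕ Z/3, Ȟ^2 ≅ 0

cover nerve:
  U12={q3} U14={q6} U15={q8} U16={q4} U23={q7} U34={q1} U56={q2}
C dims 6,7; δ0: rk_F3 5
Ȟ^0: (6−5)−0=1 ⇒ Z/3
Ȟ^1: (7−0)−5=2 ⇒ Z/3 ⊕ Z/3
Ȟ^2: (0−0)−0=0 ⇒ 0


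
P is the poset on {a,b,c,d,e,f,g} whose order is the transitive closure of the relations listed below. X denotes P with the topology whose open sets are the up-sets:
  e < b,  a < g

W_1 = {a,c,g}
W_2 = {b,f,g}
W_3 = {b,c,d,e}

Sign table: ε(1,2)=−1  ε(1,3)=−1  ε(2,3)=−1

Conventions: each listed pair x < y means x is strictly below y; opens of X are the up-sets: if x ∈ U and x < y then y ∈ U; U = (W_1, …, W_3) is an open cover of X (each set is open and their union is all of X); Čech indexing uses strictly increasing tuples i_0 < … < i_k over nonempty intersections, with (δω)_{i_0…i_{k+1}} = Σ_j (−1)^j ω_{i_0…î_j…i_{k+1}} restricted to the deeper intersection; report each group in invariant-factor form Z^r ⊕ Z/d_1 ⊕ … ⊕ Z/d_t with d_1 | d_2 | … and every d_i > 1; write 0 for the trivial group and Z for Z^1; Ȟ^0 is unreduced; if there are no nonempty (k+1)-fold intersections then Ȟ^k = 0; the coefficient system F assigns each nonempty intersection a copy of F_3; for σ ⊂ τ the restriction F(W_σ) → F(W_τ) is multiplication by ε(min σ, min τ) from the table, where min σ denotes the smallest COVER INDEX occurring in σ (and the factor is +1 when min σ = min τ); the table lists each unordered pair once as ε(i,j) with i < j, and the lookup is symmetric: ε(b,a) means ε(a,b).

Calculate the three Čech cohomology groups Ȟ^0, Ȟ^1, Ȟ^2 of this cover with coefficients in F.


Ȟ^0 ≅ 0, Ȟ^1 ≅ 0, Ȟ^2 ≅ 0

intersection data:
  W12={g} W13={c} W23={b}
C dims 3,3; δ0: rk_F3 3
Ȟ^0 = (3 − 3) − 0 = 0, so Ȟ^0 ≅ 0
Ȟ^1 = (3 − 0) − 3 = 0, so Ȟ^1 ≅ 0
Ȟ^2 = (0 − 0) − 0 = 0, so Ȟ^2 ≅ 0


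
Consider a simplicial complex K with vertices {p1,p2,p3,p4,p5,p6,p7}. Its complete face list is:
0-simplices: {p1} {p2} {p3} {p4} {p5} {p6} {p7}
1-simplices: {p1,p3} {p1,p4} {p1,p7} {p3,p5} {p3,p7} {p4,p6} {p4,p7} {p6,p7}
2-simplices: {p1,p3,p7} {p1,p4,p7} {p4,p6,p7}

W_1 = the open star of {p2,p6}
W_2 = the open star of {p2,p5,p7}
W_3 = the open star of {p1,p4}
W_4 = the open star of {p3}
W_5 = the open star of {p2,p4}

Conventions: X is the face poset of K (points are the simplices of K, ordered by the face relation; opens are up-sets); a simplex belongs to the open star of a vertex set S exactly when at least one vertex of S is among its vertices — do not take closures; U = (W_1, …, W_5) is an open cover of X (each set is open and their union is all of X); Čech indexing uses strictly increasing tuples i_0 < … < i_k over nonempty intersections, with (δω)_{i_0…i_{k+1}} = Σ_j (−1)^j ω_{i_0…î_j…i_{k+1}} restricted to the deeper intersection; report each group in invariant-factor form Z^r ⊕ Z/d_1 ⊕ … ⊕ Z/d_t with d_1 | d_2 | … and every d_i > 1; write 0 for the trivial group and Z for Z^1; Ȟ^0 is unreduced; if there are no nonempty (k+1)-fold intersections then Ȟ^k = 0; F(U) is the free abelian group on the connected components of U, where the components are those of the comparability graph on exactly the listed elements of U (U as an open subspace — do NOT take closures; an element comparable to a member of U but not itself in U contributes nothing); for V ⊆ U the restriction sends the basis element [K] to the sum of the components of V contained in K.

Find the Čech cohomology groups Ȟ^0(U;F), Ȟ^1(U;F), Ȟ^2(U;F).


nonempty overlaps:
  W1={{p2},{p6},{p4,p6},{p6,p7},{p4,p6,p7}} W2={{p2},{p5},{p7},{p1,p7},{p3,p5},{p3,p7},{p4,p7},{p6,p7},{p1,p3,p7},{p1,p4,p7},{p4,p6,p7}} W3={{p1},{p4},{p1,p3},{p1,p4},{p1,p7},{p4,p6},{p4,p7},{p1,p3,p7},{p1,p4,p7},{p4,p6,p7}} W4={{p3},{p1,p3},{p3,p5},{p3,p7},{p1,p3,p7}} W5={{p2},{p4},{p1,p4},{p4,p6},{p4,p7},{p1,p4,p7},{p4,p6,p7}}
  W12={{p2},{p6,p7},{p4,p6,p7}} W13={{p4,p6},{p4,p6,p7}} W15={{p2},{p4,p6},{p4,p6,p7}} W23={{p1,p7},{p4,p7},{p1,p3,p7},{p1,p4,p7},{p4,p6,p7}} W24={{p3,p5},{p3,p7},{p1,p3,p7}} W25={{p2},{p4,p7},{p1,p4,p7},{p4,p6,p7}} W34={{p1,p3},{p1,p3,p7}} W35={{p4},{p1,p4},{p4,p6},{p4,p7},{p1,p4,p7},{p4,p6,p7}}
  W123={{p4,p6,p7}} W125={{p2},{p4,p6,p7}} W135={{p4,p6},{p4,p6,p7}} W234={{p1,p3,p7}} W235={{p4,p7},{p1,p4,p7},{p4,p6,p7}}
  W1235={{p4,p6,p7}}
components per intersection:
  W1: {{p2}} {{p6},{p4,p6},{p6,p7},{p4,p6,p7}}
  W2: {{p2}} {{p5},{p3,p5}} {{p7},{p1,p7},{p3,p7},{p4,p7},{p6,p7},{p1,p3,p7},{p1,p4,p7},{p4,p6,p7}}
  W3: {{p1},{p4},{p1,p3},{p1,p4},{p1,p7},{p4,p6},{p4,p7},{p1,p3,p7},{p1,p4,p7},{p4,p6,p7}}
  W4: {{p3},{p1,p3},{p3,p5},{p3,p7},{p1,p3,p7}}
  W5: {{p2}} {{p4},{p1,p4},{p4,p6},{p4,p7},{p1,p4,p7},{p4,p6,p7}}
  W12: {{p2}} {{p6,p7},{p4,p6,p7}}
  W13: {{p4,p6},{p4,p6,p7}}
  W15: {{p2}} {{p4,p6},{p4,p6,p7}}
  W23: {{p1,p7},{p4,p7},{p1,p3,p7},{p1,p4,p7},{p4,p6,p7}}
  W24: {{p3,p5}} {{p3,p7},{p1,p3,p7}}
  W25: {{p2}} {{p4,p7},{p1,p4,p7},{p4,p6,p7}}
  W34: {{p1,p3},{p1,p3,p7}}
  W35: {{p4},{p1,p4},{p4,p6},{p4,p7},{p1,p4,p7},{p4,p6,p7}}
  W123: {{p4,p6,p7}}
  W125: {{p2}} {{p4,p6,p7}}
  W135: {{p4,p6},{p4,p6,p7}}
  W234: {{p1,p3,p7}}
  W235: {{p4,p7},{p1,p4,p7},{p4,p6,p7}}
  W1235: {{p4,p6,p7}}
C dims 9,12,6,1; δ0: rk 7, SNF 1^7; δ1: rk 5, SNF 1^5; δ2: rk 1, SNF 1^1
degree 0: 9−7−0 = 2 → Ȟ^0 ≅ Z^2
degree 1: 12−5−7 = 0 → Ȟ^1 ≅ 0
degree 2: 6−1−5 = 0 → Ȟ^2 ≅ 0

Ȟ^0 = Z^2, Ȟ^1 = 0 and Ȟ^2 = 0
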